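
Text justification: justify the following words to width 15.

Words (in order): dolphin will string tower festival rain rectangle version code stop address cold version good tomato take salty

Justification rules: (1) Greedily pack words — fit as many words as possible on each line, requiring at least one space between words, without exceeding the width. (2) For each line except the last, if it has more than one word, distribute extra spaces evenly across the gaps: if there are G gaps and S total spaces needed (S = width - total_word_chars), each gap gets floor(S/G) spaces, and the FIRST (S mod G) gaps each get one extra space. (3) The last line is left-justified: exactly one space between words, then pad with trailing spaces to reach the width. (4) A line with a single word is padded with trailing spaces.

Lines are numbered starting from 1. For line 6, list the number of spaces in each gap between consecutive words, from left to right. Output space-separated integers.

Answer: 4

Derivation:
Line 1: ['dolphin', 'will'] (min_width=12, slack=3)
Line 2: ['string', 'tower'] (min_width=12, slack=3)
Line 3: ['festival', 'rain'] (min_width=13, slack=2)
Line 4: ['rectangle'] (min_width=9, slack=6)
Line 5: ['version', 'code'] (min_width=12, slack=3)
Line 6: ['stop', 'address'] (min_width=12, slack=3)
Line 7: ['cold', 'version'] (min_width=12, slack=3)
Line 8: ['good', 'tomato'] (min_width=11, slack=4)
Line 9: ['take', 'salty'] (min_width=10, slack=5)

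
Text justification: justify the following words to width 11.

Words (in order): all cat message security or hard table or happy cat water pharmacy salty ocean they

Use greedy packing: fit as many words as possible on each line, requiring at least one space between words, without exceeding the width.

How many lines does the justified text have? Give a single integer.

Answer: 9

Derivation:
Line 1: ['all', 'cat'] (min_width=7, slack=4)
Line 2: ['message'] (min_width=7, slack=4)
Line 3: ['security', 'or'] (min_width=11, slack=0)
Line 4: ['hard', 'table'] (min_width=10, slack=1)
Line 5: ['or', 'happy'] (min_width=8, slack=3)
Line 6: ['cat', 'water'] (min_width=9, slack=2)
Line 7: ['pharmacy'] (min_width=8, slack=3)
Line 8: ['salty', 'ocean'] (min_width=11, slack=0)
Line 9: ['they'] (min_width=4, slack=7)
Total lines: 9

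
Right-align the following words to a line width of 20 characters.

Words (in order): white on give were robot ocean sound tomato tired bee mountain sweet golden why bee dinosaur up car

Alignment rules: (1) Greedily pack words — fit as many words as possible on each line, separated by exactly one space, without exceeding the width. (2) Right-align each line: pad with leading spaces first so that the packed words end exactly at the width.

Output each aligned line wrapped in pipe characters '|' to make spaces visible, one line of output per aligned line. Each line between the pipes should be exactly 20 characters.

Answer: |  white on give were|
|   robot ocean sound|
|    tomato tired bee|
|      mountain sweet|
|      golden why bee|
|     dinosaur up car|

Derivation:
Line 1: ['white', 'on', 'give', 'were'] (min_width=18, slack=2)
Line 2: ['robot', 'ocean', 'sound'] (min_width=17, slack=3)
Line 3: ['tomato', 'tired', 'bee'] (min_width=16, slack=4)
Line 4: ['mountain', 'sweet'] (min_width=14, slack=6)
Line 5: ['golden', 'why', 'bee'] (min_width=14, slack=6)
Line 6: ['dinosaur', 'up', 'car'] (min_width=15, slack=5)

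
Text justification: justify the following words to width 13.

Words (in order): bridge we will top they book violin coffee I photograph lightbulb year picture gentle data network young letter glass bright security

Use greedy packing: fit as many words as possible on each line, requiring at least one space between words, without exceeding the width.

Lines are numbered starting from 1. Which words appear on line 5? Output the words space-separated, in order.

Line 1: ['bridge', 'we'] (min_width=9, slack=4)
Line 2: ['will', 'top', 'they'] (min_width=13, slack=0)
Line 3: ['book', 'violin'] (min_width=11, slack=2)
Line 4: ['coffee', 'I'] (min_width=8, slack=5)
Line 5: ['photograph'] (min_width=10, slack=3)
Line 6: ['lightbulb'] (min_width=9, slack=4)
Line 7: ['year', 'picture'] (min_width=12, slack=1)
Line 8: ['gentle', 'data'] (min_width=11, slack=2)
Line 9: ['network', 'young'] (min_width=13, slack=0)
Line 10: ['letter', 'glass'] (min_width=12, slack=1)
Line 11: ['bright'] (min_width=6, slack=7)
Line 12: ['security'] (min_width=8, slack=5)

Answer: photograph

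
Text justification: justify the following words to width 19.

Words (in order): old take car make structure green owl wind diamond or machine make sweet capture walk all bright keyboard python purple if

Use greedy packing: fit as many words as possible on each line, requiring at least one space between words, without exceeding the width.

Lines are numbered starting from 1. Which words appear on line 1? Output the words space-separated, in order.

Line 1: ['old', 'take', 'car', 'make'] (min_width=17, slack=2)
Line 2: ['structure', 'green', 'owl'] (min_width=19, slack=0)
Line 3: ['wind', 'diamond', 'or'] (min_width=15, slack=4)
Line 4: ['machine', 'make', 'sweet'] (min_width=18, slack=1)
Line 5: ['capture', 'walk', 'all'] (min_width=16, slack=3)
Line 6: ['bright', 'keyboard'] (min_width=15, slack=4)
Line 7: ['python', 'purple', 'if'] (min_width=16, slack=3)

Answer: old take car make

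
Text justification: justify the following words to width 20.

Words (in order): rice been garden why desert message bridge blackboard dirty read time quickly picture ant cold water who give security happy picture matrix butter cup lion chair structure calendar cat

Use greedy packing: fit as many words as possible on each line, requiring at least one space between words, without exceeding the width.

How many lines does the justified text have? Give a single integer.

Answer: 11

Derivation:
Line 1: ['rice', 'been', 'garden', 'why'] (min_width=20, slack=0)
Line 2: ['desert', 'message'] (min_width=14, slack=6)
Line 3: ['bridge', 'blackboard'] (min_width=17, slack=3)
Line 4: ['dirty', 'read', 'time'] (min_width=15, slack=5)
Line 5: ['quickly', 'picture', 'ant'] (min_width=19, slack=1)
Line 6: ['cold', 'water', 'who', 'give'] (min_width=19, slack=1)
Line 7: ['security', 'happy'] (min_width=14, slack=6)
Line 8: ['picture', 'matrix'] (min_width=14, slack=6)
Line 9: ['butter', 'cup', 'lion'] (min_width=15, slack=5)
Line 10: ['chair', 'structure'] (min_width=15, slack=5)
Line 11: ['calendar', 'cat'] (min_width=12, slack=8)
Total lines: 11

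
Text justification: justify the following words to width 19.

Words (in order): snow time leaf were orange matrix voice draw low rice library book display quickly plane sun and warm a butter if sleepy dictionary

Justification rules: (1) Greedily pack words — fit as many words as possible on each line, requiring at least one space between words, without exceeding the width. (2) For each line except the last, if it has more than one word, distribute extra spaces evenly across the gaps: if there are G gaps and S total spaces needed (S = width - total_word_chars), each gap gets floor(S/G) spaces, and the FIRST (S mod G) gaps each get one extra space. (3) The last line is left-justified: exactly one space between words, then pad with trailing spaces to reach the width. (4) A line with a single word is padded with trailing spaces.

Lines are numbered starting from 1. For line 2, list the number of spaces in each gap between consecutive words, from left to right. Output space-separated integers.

Answer: 1 1

Derivation:
Line 1: ['snow', 'time', 'leaf', 'were'] (min_width=19, slack=0)
Line 2: ['orange', 'matrix', 'voice'] (min_width=19, slack=0)
Line 3: ['draw', 'low', 'rice'] (min_width=13, slack=6)
Line 4: ['library', 'book'] (min_width=12, slack=7)
Line 5: ['display', 'quickly'] (min_width=15, slack=4)
Line 6: ['plane', 'sun', 'and', 'warm'] (min_width=18, slack=1)
Line 7: ['a', 'butter', 'if', 'sleepy'] (min_width=18, slack=1)
Line 8: ['dictionary'] (min_width=10, slack=9)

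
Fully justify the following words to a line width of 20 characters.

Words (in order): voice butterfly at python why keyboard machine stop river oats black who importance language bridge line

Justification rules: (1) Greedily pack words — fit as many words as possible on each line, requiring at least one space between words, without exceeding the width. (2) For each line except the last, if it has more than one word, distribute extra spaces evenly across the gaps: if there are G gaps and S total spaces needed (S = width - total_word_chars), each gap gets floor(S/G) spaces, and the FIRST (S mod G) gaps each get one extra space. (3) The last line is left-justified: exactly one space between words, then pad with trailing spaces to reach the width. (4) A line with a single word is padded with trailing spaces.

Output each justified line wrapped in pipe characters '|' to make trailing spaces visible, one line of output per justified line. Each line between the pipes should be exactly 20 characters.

Answer: |voice  butterfly  at|
|python  why keyboard|
|machine  stop  river|
|oats    black    who|
|importance  language|
|bridge line         |

Derivation:
Line 1: ['voice', 'butterfly', 'at'] (min_width=18, slack=2)
Line 2: ['python', 'why', 'keyboard'] (min_width=19, slack=1)
Line 3: ['machine', 'stop', 'river'] (min_width=18, slack=2)
Line 4: ['oats', 'black', 'who'] (min_width=14, slack=6)
Line 5: ['importance', 'language'] (min_width=19, slack=1)
Line 6: ['bridge', 'line'] (min_width=11, slack=9)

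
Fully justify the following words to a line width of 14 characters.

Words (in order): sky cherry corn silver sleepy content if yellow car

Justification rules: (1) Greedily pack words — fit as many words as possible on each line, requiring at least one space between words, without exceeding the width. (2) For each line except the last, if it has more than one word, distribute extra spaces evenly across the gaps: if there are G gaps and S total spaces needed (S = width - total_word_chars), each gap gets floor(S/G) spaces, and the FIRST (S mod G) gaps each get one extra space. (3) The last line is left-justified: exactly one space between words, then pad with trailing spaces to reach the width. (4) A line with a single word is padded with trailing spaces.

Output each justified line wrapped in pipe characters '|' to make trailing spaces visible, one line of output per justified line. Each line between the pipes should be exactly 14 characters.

Answer: |sky     cherry|
|corn    silver|
|sleepy content|
|if yellow car |

Derivation:
Line 1: ['sky', 'cherry'] (min_width=10, slack=4)
Line 2: ['corn', 'silver'] (min_width=11, slack=3)
Line 3: ['sleepy', 'content'] (min_width=14, slack=0)
Line 4: ['if', 'yellow', 'car'] (min_width=13, slack=1)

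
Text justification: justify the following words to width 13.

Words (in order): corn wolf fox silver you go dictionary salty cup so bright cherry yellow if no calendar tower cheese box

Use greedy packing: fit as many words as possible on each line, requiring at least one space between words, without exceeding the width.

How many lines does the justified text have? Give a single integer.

Answer: 9

Derivation:
Line 1: ['corn', 'wolf', 'fox'] (min_width=13, slack=0)
Line 2: ['silver', 'you', 'go'] (min_width=13, slack=0)
Line 3: ['dictionary'] (min_width=10, slack=3)
Line 4: ['salty', 'cup', 'so'] (min_width=12, slack=1)
Line 5: ['bright', 'cherry'] (min_width=13, slack=0)
Line 6: ['yellow', 'if', 'no'] (min_width=12, slack=1)
Line 7: ['calendar'] (min_width=8, slack=5)
Line 8: ['tower', 'cheese'] (min_width=12, slack=1)
Line 9: ['box'] (min_width=3, slack=10)
Total lines: 9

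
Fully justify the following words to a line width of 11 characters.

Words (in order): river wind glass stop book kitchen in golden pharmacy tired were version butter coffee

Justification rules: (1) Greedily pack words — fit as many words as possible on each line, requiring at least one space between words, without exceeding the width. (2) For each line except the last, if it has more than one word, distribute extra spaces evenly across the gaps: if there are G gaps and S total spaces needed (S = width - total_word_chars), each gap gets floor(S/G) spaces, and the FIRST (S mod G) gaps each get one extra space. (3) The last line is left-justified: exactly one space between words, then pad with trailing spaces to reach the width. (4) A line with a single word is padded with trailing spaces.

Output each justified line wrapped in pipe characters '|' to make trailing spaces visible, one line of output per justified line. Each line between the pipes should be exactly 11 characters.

Line 1: ['river', 'wind'] (min_width=10, slack=1)
Line 2: ['glass', 'stop'] (min_width=10, slack=1)
Line 3: ['book'] (min_width=4, slack=7)
Line 4: ['kitchen', 'in'] (min_width=10, slack=1)
Line 5: ['golden'] (min_width=6, slack=5)
Line 6: ['pharmacy'] (min_width=8, slack=3)
Line 7: ['tired', 'were'] (min_width=10, slack=1)
Line 8: ['version'] (min_width=7, slack=4)
Line 9: ['butter'] (min_width=6, slack=5)
Line 10: ['coffee'] (min_width=6, slack=5)

Answer: |river  wind|
|glass  stop|
|book       |
|kitchen  in|
|golden     |
|pharmacy   |
|tired  were|
|version    |
|butter     |
|coffee     |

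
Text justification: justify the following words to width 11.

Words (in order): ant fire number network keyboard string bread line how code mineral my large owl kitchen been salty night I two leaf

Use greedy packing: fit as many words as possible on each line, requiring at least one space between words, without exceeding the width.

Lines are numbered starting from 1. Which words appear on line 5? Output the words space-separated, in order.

Line 1: ['ant', 'fire'] (min_width=8, slack=3)
Line 2: ['number'] (min_width=6, slack=5)
Line 3: ['network'] (min_width=7, slack=4)
Line 4: ['keyboard'] (min_width=8, slack=3)
Line 5: ['string'] (min_width=6, slack=5)
Line 6: ['bread', 'line'] (min_width=10, slack=1)
Line 7: ['how', 'code'] (min_width=8, slack=3)
Line 8: ['mineral', 'my'] (min_width=10, slack=1)
Line 9: ['large', 'owl'] (min_width=9, slack=2)
Line 10: ['kitchen'] (min_width=7, slack=4)
Line 11: ['been', 'salty'] (min_width=10, slack=1)
Line 12: ['night', 'I', 'two'] (min_width=11, slack=0)
Line 13: ['leaf'] (min_width=4, slack=7)

Answer: string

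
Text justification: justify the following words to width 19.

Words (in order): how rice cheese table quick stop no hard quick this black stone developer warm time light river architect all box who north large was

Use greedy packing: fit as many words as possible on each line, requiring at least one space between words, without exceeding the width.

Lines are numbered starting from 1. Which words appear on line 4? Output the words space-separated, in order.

Line 1: ['how', 'rice', 'cheese'] (min_width=15, slack=4)
Line 2: ['table', 'quick', 'stop', 'no'] (min_width=19, slack=0)
Line 3: ['hard', 'quick', 'this'] (min_width=15, slack=4)
Line 4: ['black', 'stone'] (min_width=11, slack=8)
Line 5: ['developer', 'warm', 'time'] (min_width=19, slack=0)
Line 6: ['light', 'river'] (min_width=11, slack=8)
Line 7: ['architect', 'all', 'box'] (min_width=17, slack=2)
Line 8: ['who', 'north', 'large', 'was'] (min_width=19, slack=0)

Answer: black stone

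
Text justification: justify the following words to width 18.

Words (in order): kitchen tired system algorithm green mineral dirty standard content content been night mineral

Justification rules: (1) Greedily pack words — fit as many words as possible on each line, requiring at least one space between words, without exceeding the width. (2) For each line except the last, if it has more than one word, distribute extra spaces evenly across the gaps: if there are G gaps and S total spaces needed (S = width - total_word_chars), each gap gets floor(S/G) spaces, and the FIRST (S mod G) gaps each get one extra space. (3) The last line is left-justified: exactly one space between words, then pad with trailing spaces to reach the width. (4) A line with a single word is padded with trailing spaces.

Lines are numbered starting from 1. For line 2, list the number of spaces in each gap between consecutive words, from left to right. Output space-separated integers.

Line 1: ['kitchen', 'tired'] (min_width=13, slack=5)
Line 2: ['system', 'algorithm'] (min_width=16, slack=2)
Line 3: ['green', 'mineral'] (min_width=13, slack=5)
Line 4: ['dirty', 'standard'] (min_width=14, slack=4)
Line 5: ['content', 'content'] (min_width=15, slack=3)
Line 6: ['been', 'night', 'mineral'] (min_width=18, slack=0)

Answer: 3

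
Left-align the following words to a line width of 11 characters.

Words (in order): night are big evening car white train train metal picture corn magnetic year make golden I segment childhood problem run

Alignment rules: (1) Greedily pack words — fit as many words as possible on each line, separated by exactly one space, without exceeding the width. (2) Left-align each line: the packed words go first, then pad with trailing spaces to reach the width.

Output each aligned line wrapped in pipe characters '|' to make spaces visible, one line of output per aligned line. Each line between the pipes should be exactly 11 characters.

Line 1: ['night', 'are'] (min_width=9, slack=2)
Line 2: ['big', 'evening'] (min_width=11, slack=0)
Line 3: ['car', 'white'] (min_width=9, slack=2)
Line 4: ['train', 'train'] (min_width=11, slack=0)
Line 5: ['metal'] (min_width=5, slack=6)
Line 6: ['picture'] (min_width=7, slack=4)
Line 7: ['corn'] (min_width=4, slack=7)
Line 8: ['magnetic'] (min_width=8, slack=3)
Line 9: ['year', 'make'] (min_width=9, slack=2)
Line 10: ['golden', 'I'] (min_width=8, slack=3)
Line 11: ['segment'] (min_width=7, slack=4)
Line 12: ['childhood'] (min_width=9, slack=2)
Line 13: ['problem', 'run'] (min_width=11, slack=0)

Answer: |night are  |
|big evening|
|car white  |
|train train|
|metal      |
|picture    |
|corn       |
|magnetic   |
|year make  |
|golden I   |
|segment    |
|childhood  |
|problem run|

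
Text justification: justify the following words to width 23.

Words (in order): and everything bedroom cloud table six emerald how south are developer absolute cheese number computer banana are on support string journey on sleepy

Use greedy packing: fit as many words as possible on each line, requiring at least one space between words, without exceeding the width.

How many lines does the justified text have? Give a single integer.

Answer: 7

Derivation:
Line 1: ['and', 'everything', 'bedroom'] (min_width=22, slack=1)
Line 2: ['cloud', 'table', 'six', 'emerald'] (min_width=23, slack=0)
Line 3: ['how', 'south', 'are', 'developer'] (min_width=23, slack=0)
Line 4: ['absolute', 'cheese', 'number'] (min_width=22, slack=1)
Line 5: ['computer', 'banana', 'are', 'on'] (min_width=22, slack=1)
Line 6: ['support', 'string', 'journey'] (min_width=22, slack=1)
Line 7: ['on', 'sleepy'] (min_width=9, slack=14)
Total lines: 7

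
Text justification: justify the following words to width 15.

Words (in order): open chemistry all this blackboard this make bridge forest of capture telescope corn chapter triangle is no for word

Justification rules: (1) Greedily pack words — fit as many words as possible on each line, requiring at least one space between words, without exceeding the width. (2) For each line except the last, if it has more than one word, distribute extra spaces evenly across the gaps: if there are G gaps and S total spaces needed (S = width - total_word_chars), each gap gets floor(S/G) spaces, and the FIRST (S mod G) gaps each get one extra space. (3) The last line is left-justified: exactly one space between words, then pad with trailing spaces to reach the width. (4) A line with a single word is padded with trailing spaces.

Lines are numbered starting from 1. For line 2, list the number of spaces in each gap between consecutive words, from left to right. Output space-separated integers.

Line 1: ['open', 'chemistry'] (min_width=14, slack=1)
Line 2: ['all', 'this'] (min_width=8, slack=7)
Line 3: ['blackboard', 'this'] (min_width=15, slack=0)
Line 4: ['make', 'bridge'] (min_width=11, slack=4)
Line 5: ['forest', 'of'] (min_width=9, slack=6)
Line 6: ['capture'] (min_width=7, slack=8)
Line 7: ['telescope', 'corn'] (min_width=14, slack=1)
Line 8: ['chapter'] (min_width=7, slack=8)
Line 9: ['triangle', 'is', 'no'] (min_width=14, slack=1)
Line 10: ['for', 'word'] (min_width=8, slack=7)

Answer: 8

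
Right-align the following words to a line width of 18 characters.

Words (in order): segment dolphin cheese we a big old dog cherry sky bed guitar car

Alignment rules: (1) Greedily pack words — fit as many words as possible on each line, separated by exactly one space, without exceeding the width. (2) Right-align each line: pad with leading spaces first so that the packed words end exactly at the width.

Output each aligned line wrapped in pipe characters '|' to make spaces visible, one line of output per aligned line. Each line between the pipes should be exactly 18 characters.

Answer: |   segment dolphin|
|   cheese we a big|
|old dog cherry sky|
|    bed guitar car|

Derivation:
Line 1: ['segment', 'dolphin'] (min_width=15, slack=3)
Line 2: ['cheese', 'we', 'a', 'big'] (min_width=15, slack=3)
Line 3: ['old', 'dog', 'cherry', 'sky'] (min_width=18, slack=0)
Line 4: ['bed', 'guitar', 'car'] (min_width=14, slack=4)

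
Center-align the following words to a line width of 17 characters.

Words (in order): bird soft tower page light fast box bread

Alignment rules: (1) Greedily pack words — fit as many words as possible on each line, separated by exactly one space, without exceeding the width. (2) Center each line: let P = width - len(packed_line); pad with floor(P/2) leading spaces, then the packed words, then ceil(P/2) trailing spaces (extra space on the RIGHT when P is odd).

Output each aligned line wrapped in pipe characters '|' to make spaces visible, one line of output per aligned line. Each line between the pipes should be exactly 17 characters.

Line 1: ['bird', 'soft', 'tower'] (min_width=15, slack=2)
Line 2: ['page', 'light', 'fast'] (min_width=15, slack=2)
Line 3: ['box', 'bread'] (min_width=9, slack=8)

Answer: | bird soft tower |
| page light fast |
|    box bread    |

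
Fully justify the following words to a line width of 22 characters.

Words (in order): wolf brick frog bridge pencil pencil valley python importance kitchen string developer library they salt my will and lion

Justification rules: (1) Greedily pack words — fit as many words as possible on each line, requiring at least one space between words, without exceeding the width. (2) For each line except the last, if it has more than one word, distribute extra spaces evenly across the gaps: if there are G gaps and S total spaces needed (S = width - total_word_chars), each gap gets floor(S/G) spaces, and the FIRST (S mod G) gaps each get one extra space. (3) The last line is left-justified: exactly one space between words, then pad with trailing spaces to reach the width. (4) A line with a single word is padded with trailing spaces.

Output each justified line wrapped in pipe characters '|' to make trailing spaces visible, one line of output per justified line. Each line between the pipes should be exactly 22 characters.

Answer: |wolf brick frog bridge|
|pencil  pencil  valley|
|python      importance|
|kitchen         string|
|developer library they|
|salt my will and lion |

Derivation:
Line 1: ['wolf', 'brick', 'frog', 'bridge'] (min_width=22, slack=0)
Line 2: ['pencil', 'pencil', 'valley'] (min_width=20, slack=2)
Line 3: ['python', 'importance'] (min_width=17, slack=5)
Line 4: ['kitchen', 'string'] (min_width=14, slack=8)
Line 5: ['developer', 'library', 'they'] (min_width=22, slack=0)
Line 6: ['salt', 'my', 'will', 'and', 'lion'] (min_width=21, slack=1)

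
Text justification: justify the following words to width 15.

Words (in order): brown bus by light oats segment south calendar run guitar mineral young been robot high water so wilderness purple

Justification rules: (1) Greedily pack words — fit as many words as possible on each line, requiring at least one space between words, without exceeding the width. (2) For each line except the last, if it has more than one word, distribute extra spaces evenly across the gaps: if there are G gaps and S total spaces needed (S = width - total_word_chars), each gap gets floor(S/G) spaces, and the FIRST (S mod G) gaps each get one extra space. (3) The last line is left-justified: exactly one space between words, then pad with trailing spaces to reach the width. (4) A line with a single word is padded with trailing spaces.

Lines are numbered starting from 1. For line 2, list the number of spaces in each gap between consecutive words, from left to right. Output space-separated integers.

Answer: 6

Derivation:
Line 1: ['brown', 'bus', 'by'] (min_width=12, slack=3)
Line 2: ['light', 'oats'] (min_width=10, slack=5)
Line 3: ['segment', 'south'] (min_width=13, slack=2)
Line 4: ['calendar', 'run'] (min_width=12, slack=3)
Line 5: ['guitar', 'mineral'] (min_width=14, slack=1)
Line 6: ['young', 'been'] (min_width=10, slack=5)
Line 7: ['robot', 'high'] (min_width=10, slack=5)
Line 8: ['water', 'so'] (min_width=8, slack=7)
Line 9: ['wilderness'] (min_width=10, slack=5)
Line 10: ['purple'] (min_width=6, slack=9)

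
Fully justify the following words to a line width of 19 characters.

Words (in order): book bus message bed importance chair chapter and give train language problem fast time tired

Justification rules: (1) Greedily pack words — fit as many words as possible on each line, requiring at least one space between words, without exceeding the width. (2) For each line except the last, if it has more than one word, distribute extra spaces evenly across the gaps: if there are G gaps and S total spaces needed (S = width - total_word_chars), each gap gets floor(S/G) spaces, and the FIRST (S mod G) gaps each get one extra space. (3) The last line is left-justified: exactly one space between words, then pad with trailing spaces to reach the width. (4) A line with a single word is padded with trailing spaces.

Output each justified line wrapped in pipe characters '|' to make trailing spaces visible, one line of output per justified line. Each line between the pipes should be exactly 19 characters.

Answer: |book   bus  message|
|bed      importance|
|chair  chapter  and|
|give train language|
|problem  fast  time|
|tired              |

Derivation:
Line 1: ['book', 'bus', 'message'] (min_width=16, slack=3)
Line 2: ['bed', 'importance'] (min_width=14, slack=5)
Line 3: ['chair', 'chapter', 'and'] (min_width=17, slack=2)
Line 4: ['give', 'train', 'language'] (min_width=19, slack=0)
Line 5: ['problem', 'fast', 'time'] (min_width=17, slack=2)
Line 6: ['tired'] (min_width=5, slack=14)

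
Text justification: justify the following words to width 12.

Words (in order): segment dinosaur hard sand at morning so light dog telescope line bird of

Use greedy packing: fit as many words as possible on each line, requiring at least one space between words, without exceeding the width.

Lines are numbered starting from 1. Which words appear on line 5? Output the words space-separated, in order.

Line 1: ['segment'] (min_width=7, slack=5)
Line 2: ['dinosaur'] (min_width=8, slack=4)
Line 3: ['hard', 'sand', 'at'] (min_width=12, slack=0)
Line 4: ['morning', 'so'] (min_width=10, slack=2)
Line 5: ['light', 'dog'] (min_width=9, slack=3)
Line 6: ['telescope'] (min_width=9, slack=3)
Line 7: ['line', 'bird', 'of'] (min_width=12, slack=0)

Answer: light dog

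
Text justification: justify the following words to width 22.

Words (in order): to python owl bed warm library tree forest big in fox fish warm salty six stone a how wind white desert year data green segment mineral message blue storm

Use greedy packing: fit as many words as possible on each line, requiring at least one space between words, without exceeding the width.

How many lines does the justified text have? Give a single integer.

Answer: 8

Derivation:
Line 1: ['to', 'python', 'owl', 'bed', 'warm'] (min_width=22, slack=0)
Line 2: ['library', 'tree', 'forest'] (min_width=19, slack=3)
Line 3: ['big', 'in', 'fox', 'fish', 'warm'] (min_width=20, slack=2)
Line 4: ['salty', 'six', 'stone', 'a', 'how'] (min_width=21, slack=1)
Line 5: ['wind', 'white', 'desert', 'year'] (min_width=22, slack=0)
Line 6: ['data', 'green', 'segment'] (min_width=18, slack=4)
Line 7: ['mineral', 'message', 'blue'] (min_width=20, slack=2)
Line 8: ['storm'] (min_width=5, slack=17)
Total lines: 8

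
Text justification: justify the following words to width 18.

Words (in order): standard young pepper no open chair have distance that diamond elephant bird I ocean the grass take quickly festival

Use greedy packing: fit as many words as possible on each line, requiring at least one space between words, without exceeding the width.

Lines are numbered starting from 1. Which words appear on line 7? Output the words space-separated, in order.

Line 1: ['standard', 'young'] (min_width=14, slack=4)
Line 2: ['pepper', 'no', 'open'] (min_width=14, slack=4)
Line 3: ['chair', 'have'] (min_width=10, slack=8)
Line 4: ['distance', 'that'] (min_width=13, slack=5)
Line 5: ['diamond', 'elephant'] (min_width=16, slack=2)
Line 6: ['bird', 'I', 'ocean', 'the'] (min_width=16, slack=2)
Line 7: ['grass', 'take', 'quickly'] (min_width=18, slack=0)
Line 8: ['festival'] (min_width=8, slack=10)

Answer: grass take quickly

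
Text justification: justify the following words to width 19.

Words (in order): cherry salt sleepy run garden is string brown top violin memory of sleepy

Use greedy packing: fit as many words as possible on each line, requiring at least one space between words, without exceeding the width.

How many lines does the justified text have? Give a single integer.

Answer: 5

Derivation:
Line 1: ['cherry', 'salt', 'sleepy'] (min_width=18, slack=1)
Line 2: ['run', 'garden', 'is'] (min_width=13, slack=6)
Line 3: ['string', 'brown', 'top'] (min_width=16, slack=3)
Line 4: ['violin', 'memory', 'of'] (min_width=16, slack=3)
Line 5: ['sleepy'] (min_width=6, slack=13)
Total lines: 5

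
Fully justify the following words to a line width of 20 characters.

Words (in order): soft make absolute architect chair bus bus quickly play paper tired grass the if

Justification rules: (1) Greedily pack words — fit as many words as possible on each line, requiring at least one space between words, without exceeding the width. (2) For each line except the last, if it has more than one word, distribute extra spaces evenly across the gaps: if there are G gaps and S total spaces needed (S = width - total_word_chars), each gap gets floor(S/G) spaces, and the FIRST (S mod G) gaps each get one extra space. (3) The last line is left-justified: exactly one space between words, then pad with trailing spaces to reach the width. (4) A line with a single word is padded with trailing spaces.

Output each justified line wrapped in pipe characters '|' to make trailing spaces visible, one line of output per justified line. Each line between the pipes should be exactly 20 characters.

Answer: |soft  make  absolute|
|architect  chair bus|
|bus   quickly   play|
|paper   tired  grass|
|the if              |

Derivation:
Line 1: ['soft', 'make', 'absolute'] (min_width=18, slack=2)
Line 2: ['architect', 'chair', 'bus'] (min_width=19, slack=1)
Line 3: ['bus', 'quickly', 'play'] (min_width=16, slack=4)
Line 4: ['paper', 'tired', 'grass'] (min_width=17, slack=3)
Line 5: ['the', 'if'] (min_width=6, slack=14)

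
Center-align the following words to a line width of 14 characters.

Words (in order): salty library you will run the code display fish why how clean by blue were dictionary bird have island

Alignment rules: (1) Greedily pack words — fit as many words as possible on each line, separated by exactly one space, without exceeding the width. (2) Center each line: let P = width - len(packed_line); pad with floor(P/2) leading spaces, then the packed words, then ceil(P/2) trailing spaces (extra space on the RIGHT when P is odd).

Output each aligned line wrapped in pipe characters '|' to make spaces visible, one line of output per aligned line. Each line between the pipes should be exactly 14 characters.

Answer: |salty library |
| you will run |
|   the code   |
| display fish |
|why how clean |
| by blue were |
|  dictionary  |
|  bird have   |
|    island    |

Derivation:
Line 1: ['salty', 'library'] (min_width=13, slack=1)
Line 2: ['you', 'will', 'run'] (min_width=12, slack=2)
Line 3: ['the', 'code'] (min_width=8, slack=6)
Line 4: ['display', 'fish'] (min_width=12, slack=2)
Line 5: ['why', 'how', 'clean'] (min_width=13, slack=1)
Line 6: ['by', 'blue', 'were'] (min_width=12, slack=2)
Line 7: ['dictionary'] (min_width=10, slack=4)
Line 8: ['bird', 'have'] (min_width=9, slack=5)
Line 9: ['island'] (min_width=6, slack=8)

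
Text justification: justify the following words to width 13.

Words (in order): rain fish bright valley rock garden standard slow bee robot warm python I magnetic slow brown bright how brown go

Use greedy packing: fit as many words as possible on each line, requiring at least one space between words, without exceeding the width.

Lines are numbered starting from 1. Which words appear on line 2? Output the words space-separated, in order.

Answer: bright valley

Derivation:
Line 1: ['rain', 'fish'] (min_width=9, slack=4)
Line 2: ['bright', 'valley'] (min_width=13, slack=0)
Line 3: ['rock', 'garden'] (min_width=11, slack=2)
Line 4: ['standard', 'slow'] (min_width=13, slack=0)
Line 5: ['bee', 'robot'] (min_width=9, slack=4)
Line 6: ['warm', 'python', 'I'] (min_width=13, slack=0)
Line 7: ['magnetic', 'slow'] (min_width=13, slack=0)
Line 8: ['brown', 'bright'] (min_width=12, slack=1)
Line 9: ['how', 'brown', 'go'] (min_width=12, slack=1)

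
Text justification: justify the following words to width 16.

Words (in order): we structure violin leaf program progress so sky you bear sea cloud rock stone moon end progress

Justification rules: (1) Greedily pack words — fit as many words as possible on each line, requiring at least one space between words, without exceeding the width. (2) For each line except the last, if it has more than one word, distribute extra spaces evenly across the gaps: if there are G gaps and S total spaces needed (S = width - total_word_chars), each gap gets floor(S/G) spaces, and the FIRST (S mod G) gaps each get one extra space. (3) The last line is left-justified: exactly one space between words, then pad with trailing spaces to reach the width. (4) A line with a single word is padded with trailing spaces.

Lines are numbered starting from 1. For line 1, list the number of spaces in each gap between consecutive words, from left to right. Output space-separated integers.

Line 1: ['we', 'structure'] (min_width=12, slack=4)
Line 2: ['violin', 'leaf'] (min_width=11, slack=5)
Line 3: ['program', 'progress'] (min_width=16, slack=0)
Line 4: ['so', 'sky', 'you', 'bear'] (min_width=15, slack=1)
Line 5: ['sea', 'cloud', 'rock'] (min_width=14, slack=2)
Line 6: ['stone', 'moon', 'end'] (min_width=14, slack=2)
Line 7: ['progress'] (min_width=8, slack=8)

Answer: 5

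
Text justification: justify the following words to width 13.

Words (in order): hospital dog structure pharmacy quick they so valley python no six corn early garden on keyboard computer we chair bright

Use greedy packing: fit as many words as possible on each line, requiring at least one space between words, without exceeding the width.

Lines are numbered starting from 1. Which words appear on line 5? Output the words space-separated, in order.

Line 1: ['hospital', 'dog'] (min_width=12, slack=1)
Line 2: ['structure'] (min_width=9, slack=4)
Line 3: ['pharmacy'] (min_width=8, slack=5)
Line 4: ['quick', 'they', 'so'] (min_width=13, slack=0)
Line 5: ['valley', 'python'] (min_width=13, slack=0)
Line 6: ['no', 'six', 'corn'] (min_width=11, slack=2)
Line 7: ['early', 'garden'] (min_width=12, slack=1)
Line 8: ['on', 'keyboard'] (min_width=11, slack=2)
Line 9: ['computer', 'we'] (min_width=11, slack=2)
Line 10: ['chair', 'bright'] (min_width=12, slack=1)

Answer: valley python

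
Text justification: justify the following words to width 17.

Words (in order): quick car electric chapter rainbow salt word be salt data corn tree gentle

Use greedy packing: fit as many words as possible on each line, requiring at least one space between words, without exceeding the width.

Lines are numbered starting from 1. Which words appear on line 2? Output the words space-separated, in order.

Line 1: ['quick', 'car'] (min_width=9, slack=8)
Line 2: ['electric', 'chapter'] (min_width=16, slack=1)
Line 3: ['rainbow', 'salt', 'word'] (min_width=17, slack=0)
Line 4: ['be', 'salt', 'data', 'corn'] (min_width=17, slack=0)
Line 5: ['tree', 'gentle'] (min_width=11, slack=6)

Answer: electric chapter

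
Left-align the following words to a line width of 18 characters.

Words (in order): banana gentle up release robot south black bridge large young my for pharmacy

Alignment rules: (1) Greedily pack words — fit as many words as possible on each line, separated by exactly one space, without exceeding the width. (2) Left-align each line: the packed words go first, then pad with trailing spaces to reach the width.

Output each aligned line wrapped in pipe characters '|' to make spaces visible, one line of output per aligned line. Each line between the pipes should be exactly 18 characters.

Line 1: ['banana', 'gentle', 'up'] (min_width=16, slack=2)
Line 2: ['release', 'robot'] (min_width=13, slack=5)
Line 3: ['south', 'black', 'bridge'] (min_width=18, slack=0)
Line 4: ['large', 'young', 'my', 'for'] (min_width=18, slack=0)
Line 5: ['pharmacy'] (min_width=8, slack=10)

Answer: |banana gentle up  |
|release robot     |
|south black bridge|
|large young my for|
|pharmacy          |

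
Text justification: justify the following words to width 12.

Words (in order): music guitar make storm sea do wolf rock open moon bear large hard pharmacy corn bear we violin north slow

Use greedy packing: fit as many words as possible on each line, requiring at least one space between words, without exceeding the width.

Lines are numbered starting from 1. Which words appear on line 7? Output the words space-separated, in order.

Line 1: ['music', 'guitar'] (min_width=12, slack=0)
Line 2: ['make', 'storm'] (min_width=10, slack=2)
Line 3: ['sea', 'do', 'wolf'] (min_width=11, slack=1)
Line 4: ['rock', 'open'] (min_width=9, slack=3)
Line 5: ['moon', 'bear'] (min_width=9, slack=3)
Line 6: ['large', 'hard'] (min_width=10, slack=2)
Line 7: ['pharmacy'] (min_width=8, slack=4)
Line 8: ['corn', 'bear', 'we'] (min_width=12, slack=0)
Line 9: ['violin', 'north'] (min_width=12, slack=0)
Line 10: ['slow'] (min_width=4, slack=8)

Answer: pharmacy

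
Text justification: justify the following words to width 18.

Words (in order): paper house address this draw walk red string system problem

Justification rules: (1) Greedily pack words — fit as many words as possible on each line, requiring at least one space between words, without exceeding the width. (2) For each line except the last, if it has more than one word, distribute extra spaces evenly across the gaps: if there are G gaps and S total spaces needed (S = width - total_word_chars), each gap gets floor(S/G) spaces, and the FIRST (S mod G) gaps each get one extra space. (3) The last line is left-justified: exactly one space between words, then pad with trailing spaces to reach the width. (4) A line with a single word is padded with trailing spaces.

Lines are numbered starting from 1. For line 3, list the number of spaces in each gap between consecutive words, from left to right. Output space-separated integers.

Answer: 3 2

Derivation:
Line 1: ['paper', 'house'] (min_width=11, slack=7)
Line 2: ['address', 'this', 'draw'] (min_width=17, slack=1)
Line 3: ['walk', 'red', 'string'] (min_width=15, slack=3)
Line 4: ['system', 'problem'] (min_width=14, slack=4)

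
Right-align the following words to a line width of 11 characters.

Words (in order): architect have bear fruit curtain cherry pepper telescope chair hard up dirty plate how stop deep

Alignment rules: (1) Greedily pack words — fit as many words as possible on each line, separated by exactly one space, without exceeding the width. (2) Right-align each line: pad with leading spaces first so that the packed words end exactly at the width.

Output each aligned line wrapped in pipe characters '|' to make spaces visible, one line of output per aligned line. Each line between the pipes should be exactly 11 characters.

Line 1: ['architect'] (min_width=9, slack=2)
Line 2: ['have', 'bear'] (min_width=9, slack=2)
Line 3: ['fruit'] (min_width=5, slack=6)
Line 4: ['curtain'] (min_width=7, slack=4)
Line 5: ['cherry'] (min_width=6, slack=5)
Line 6: ['pepper'] (min_width=6, slack=5)
Line 7: ['telescope'] (min_width=9, slack=2)
Line 8: ['chair', 'hard'] (min_width=10, slack=1)
Line 9: ['up', 'dirty'] (min_width=8, slack=3)
Line 10: ['plate', 'how'] (min_width=9, slack=2)
Line 11: ['stop', 'deep'] (min_width=9, slack=2)

Answer: |  architect|
|  have bear|
|      fruit|
|    curtain|
|     cherry|
|     pepper|
|  telescope|
| chair hard|
|   up dirty|
|  plate how|
|  stop deep|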